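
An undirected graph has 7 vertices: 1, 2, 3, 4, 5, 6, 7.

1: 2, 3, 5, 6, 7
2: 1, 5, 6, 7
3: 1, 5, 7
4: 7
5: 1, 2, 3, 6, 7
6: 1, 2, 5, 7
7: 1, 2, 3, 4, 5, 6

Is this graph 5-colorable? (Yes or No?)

Yes

The chromatic number is 5. 1, 2, 5, 6, 7 are mutually adjacent (a clique of size 5), so at least 5 colors are needed.
5 colors suffice: color red → {7}; color blue → {4, 5}; color green → {1}; color yellow → {3, 6}; color purple → {2}.
That is already a proper 5-coloring.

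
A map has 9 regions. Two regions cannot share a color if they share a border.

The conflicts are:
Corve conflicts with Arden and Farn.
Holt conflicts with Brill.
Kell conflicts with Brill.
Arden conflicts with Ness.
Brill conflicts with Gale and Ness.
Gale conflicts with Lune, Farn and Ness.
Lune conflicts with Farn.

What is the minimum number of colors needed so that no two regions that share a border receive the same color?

3

Gale, Lune, Farn all conflict with each other, so at least 3 colors are needed.
One proper 3-coloring: Corve=1, Holt=1, Kell=1, Arden=2, Brill=2, Gale=1, Lune=3, Farn=2, Ness=3. Every pair that conflicts lands in different colors.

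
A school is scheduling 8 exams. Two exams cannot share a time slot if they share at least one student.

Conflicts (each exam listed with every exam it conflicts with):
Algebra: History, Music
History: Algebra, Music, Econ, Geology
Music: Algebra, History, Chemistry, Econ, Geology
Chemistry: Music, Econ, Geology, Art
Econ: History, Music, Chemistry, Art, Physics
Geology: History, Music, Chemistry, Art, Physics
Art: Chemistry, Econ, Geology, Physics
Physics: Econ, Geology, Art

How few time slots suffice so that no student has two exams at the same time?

3

Chemistry, Geology, Art pairwise conflict, so at least 3 time slots are needed.
Using 3 time slots: Algebra=2, History=3, Music=1, Chemistry=3, Econ=2, Geology=2, Art=1, Physics=3. Every pair that conflicts lands in different time slots.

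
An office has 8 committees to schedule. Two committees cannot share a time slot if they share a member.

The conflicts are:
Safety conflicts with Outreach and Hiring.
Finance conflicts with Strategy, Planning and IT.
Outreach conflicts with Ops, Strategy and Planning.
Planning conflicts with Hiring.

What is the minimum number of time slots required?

Finance and IT conflict, so at least 2 time slots are needed.
2 time slots suffice: time slot 1 → {Finance, Outreach, Hiring}; time slot 2 → {Safety, Ops, Strategy, Planning, IT}. Each listed conflict is separated.

2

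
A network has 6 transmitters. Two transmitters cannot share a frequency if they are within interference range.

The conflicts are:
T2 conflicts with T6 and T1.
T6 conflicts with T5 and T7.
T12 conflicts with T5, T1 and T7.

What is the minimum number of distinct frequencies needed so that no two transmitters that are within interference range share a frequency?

3

The cycle T12-T1-T2-T6-T5-T12 has odd length 5, so it cannot be 2-colored; at least 3 frequencies are needed.
3 frequencies suffice: frequency 1 → {T6, T12}; frequency 2 → {T2, T5, T7}; frequency 3 → {T1}. Each listed conflict is separated.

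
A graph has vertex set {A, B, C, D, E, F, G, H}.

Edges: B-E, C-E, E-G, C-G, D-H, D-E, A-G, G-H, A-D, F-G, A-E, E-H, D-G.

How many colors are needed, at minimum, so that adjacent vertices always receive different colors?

D, E, G, H form a clique, so at least 4 colors are needed.
A valid assignment using 4 colors: A=4, B=1, C=3, D=3, E=2, F=2, G=1, H=4. Every edge joins two different colors.

4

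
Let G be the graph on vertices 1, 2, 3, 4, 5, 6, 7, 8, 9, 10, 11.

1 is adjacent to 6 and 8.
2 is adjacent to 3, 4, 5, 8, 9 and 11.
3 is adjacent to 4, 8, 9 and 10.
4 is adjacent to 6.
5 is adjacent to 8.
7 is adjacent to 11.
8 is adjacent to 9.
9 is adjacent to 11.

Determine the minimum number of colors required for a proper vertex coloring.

2, 3, 8, 9 form a clique, so at least 4 colors are needed.
4 colors suffice: color a → {1, 2, 7, 10}; color b → {3, 5, 6, 11}; color c → {4, 8}; color d → {9}. Every edge joins two different colors.

4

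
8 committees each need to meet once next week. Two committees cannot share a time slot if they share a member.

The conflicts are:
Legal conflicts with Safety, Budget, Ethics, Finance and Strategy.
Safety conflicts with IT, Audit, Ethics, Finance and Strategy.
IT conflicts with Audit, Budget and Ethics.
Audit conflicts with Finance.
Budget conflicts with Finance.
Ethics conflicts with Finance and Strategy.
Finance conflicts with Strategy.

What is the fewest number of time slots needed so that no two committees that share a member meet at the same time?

5

Legal, Safety, Ethics, Finance, Strategy are mutually in conflict, so at least 5 time slots are needed.
5 time slots suffice: Legal=4, Safety=2, IT=1, Audit=3, Budget=2, Ethics=3, Finance=1, Strategy=5. Every pair that conflicts lands in different time slots.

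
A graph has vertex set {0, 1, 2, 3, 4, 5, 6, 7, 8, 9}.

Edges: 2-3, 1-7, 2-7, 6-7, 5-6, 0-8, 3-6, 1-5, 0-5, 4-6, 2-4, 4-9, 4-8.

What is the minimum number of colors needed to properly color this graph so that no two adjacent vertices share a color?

3

The cycle 8-0-5-6-4-8 has odd length 5, so it cannot be 2-colored; at least 3 colors are needed.
One proper 3-coloring: 0=blue, 1=blue, 2=blue, 3=red, 4=red, 5=red, 6=blue, 7=red, 8=green, 9=blue. No two adjacent vertices share a color.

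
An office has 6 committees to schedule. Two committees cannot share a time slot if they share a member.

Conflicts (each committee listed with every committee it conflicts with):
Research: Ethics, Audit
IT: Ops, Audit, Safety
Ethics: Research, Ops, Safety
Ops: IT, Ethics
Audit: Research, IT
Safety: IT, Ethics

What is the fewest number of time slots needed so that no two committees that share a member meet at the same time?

3

The cycle IT-Ops-Ethics-Research-Audit-IT has odd length 5, so it cannot be 2-colored; at least 3 time slots are needed.
3 time slots suffice: Research=3, IT=1, Ethics=1, Ops=2, Audit=2, Safety=2. Every pair that conflicts lands in different time slots.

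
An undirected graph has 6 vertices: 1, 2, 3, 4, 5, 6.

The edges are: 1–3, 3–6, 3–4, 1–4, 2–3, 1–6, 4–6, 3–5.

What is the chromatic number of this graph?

4

1, 3, 4, 6 are mutually adjacent (a clique of size 4), so at least 4 colors are needed.
4 colors suffice: color red → {3}; color blue → {1, 2, 5}; color green → {4}; color yellow → {6}. Every edge joins two different colors.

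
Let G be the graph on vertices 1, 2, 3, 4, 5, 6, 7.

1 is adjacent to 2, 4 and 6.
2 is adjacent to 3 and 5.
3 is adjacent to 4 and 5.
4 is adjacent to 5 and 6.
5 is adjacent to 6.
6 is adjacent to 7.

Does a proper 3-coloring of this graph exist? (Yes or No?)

Yes

The chromatic number is 3. 1, 4, 6 are mutually adjacent, so at least 3 colors are needed.
3 colors suffice: color red → {3, 6}; color blue → {2, 4, 7}; color green → {1, 5}.
That is already a proper 3-coloring.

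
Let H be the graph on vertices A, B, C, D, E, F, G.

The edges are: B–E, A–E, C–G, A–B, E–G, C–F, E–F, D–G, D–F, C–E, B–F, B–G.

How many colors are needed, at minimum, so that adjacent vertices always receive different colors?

3

B, E, F are mutually adjacent, so at least 3 colors are needed.
3 colors suffice: color red → {D, E}; color blue → {A, F, G}; color green → {B, C}. Every edge joins two different colors.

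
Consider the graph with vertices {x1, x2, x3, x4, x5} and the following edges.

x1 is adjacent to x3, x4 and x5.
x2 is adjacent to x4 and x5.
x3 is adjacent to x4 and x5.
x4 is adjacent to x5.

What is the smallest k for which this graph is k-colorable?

4

x1, x3, x4, x5 are pairwise adjacent (a clique of size 4), so at least 4 colors are needed.
One proper 4-coloring: x1=3, x2=3, x3=4, x4=1, x5=2. No two adjacent vertices share a color.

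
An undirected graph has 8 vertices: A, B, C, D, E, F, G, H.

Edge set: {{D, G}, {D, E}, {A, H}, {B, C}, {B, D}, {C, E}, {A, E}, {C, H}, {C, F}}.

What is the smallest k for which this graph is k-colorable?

2

C and F are adjacent, so at least 2 colors are needed.
A valid assignment using 2 colors: A=red, B=blue, C=red, D=red, E=blue, F=blue, G=blue, H=blue. Every edge joins two different colors.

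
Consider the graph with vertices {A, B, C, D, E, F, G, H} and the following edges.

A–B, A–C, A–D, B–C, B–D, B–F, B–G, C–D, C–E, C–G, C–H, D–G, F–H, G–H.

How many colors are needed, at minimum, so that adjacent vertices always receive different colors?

4

B, C, D, G form a clique, so at least 4 colors are needed.
4 colors suffice: color 1 → {C, F}; color 2 → {B, E, H}; color 3 → {D}; color 4 → {A, G}. Every edge joins two different colors.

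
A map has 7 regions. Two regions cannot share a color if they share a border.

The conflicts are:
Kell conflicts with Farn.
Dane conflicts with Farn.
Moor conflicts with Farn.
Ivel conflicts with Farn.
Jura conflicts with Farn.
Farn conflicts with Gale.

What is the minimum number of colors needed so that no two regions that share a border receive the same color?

Farn and Gale conflict, so at least 2 colors are needed.
2 colors suffice: color 1 → {Farn}; color 2 → {Kell, Dane, Moor, Ivel, Jura, Gale}. Every pair that conflicts lands in different colors.

2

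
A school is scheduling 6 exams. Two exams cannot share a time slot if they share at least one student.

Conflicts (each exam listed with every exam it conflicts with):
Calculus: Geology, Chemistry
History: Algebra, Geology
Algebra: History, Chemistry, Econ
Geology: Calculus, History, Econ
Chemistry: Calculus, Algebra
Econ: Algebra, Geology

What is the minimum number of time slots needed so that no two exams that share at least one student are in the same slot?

The cycle Calculus-Geology-History-Algebra-Chemistry-Calculus has odd length 5, so it cannot be 2-colored; at least 3 time slots are needed.
3 time slots suffice: time slot 1 → {Algebra, Geology}; time slot 2 → {History, Chemistry, Econ}; time slot 3 → {Calculus}. No two conflicting exams share a time slot.

3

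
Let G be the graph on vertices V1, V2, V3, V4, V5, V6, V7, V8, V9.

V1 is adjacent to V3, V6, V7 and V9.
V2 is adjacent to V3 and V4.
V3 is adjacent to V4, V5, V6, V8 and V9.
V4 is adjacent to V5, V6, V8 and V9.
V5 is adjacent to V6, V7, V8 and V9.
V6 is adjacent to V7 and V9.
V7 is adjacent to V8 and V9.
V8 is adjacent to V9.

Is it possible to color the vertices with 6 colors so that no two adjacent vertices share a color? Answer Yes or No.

The chromatic number is 5. V3, V4, V5, V8, V9 are mutually adjacent (a clique of size 5), so at least 5 colors are needed.
5 colors suffice: color 1 → {V3, V7}; color 2 → {V2, V9}; color 3 → {V1, V5}; color 4 → {V4}; color 5 → {V6, V8}.
Since 6 ≥ 5, a proper 6-coloring certainly exists.

Yes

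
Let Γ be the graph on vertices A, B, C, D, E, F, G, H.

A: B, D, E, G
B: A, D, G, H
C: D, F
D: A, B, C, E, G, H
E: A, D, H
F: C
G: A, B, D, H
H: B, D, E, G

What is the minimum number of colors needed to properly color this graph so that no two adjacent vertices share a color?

B, D, G, H are pairwise adjacent (a clique of size 4), so at least 4 colors are needed.
One proper 4-coloring: A=2, B=3, C=2, D=1, E=3, F=1, G=4, H=2. Each edge has distinct colors on its endpoints.

4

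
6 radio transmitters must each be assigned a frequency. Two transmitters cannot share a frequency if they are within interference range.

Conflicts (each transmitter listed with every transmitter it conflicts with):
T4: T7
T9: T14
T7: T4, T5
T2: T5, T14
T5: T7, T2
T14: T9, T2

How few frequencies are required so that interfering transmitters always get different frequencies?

T4 and T7 conflict, so at least 2 frequencies are needed.
Using 2 frequencies: T4=1, T9=2, T7=2, T2=2, T5=1, T14=1. Every pair that conflicts lands in different frequencies.

2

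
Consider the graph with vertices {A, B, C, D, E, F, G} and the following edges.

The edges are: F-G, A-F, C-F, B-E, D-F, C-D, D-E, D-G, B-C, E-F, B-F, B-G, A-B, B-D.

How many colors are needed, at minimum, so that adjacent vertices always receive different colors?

4

B, C, D, F are pairwise adjacent (a clique of size 4), so at least 4 colors are needed.
4 colors suffice: color 1 → {B}; color 2 → {F}; color 3 → {A, D}; color 4 → {C, E, G}. No two adjacent vertices share a color.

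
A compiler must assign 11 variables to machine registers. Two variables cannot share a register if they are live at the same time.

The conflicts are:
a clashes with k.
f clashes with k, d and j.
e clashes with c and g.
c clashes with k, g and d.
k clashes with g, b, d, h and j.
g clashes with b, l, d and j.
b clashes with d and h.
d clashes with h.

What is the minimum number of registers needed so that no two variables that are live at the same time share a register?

4

k, b, d, h are mutually in conflict, so at least 4 registers are needed.
4 registers suffice: a=2, f=2, e=1, c=4, k=1, g=2, b=4, l=1, d=3, h=2, j=3. Each listed conflict is separated.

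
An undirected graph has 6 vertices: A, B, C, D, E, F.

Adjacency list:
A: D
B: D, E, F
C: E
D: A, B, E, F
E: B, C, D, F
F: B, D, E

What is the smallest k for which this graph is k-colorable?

4

B, D, E, F are mutually adjacent (a clique of size 4), so at least 4 colors are needed.
4 colors suffice: color red → {C, D}; color blue → {A, E}; color green → {B}; color yellow → {F}. Each edge has distinct colors on its endpoints.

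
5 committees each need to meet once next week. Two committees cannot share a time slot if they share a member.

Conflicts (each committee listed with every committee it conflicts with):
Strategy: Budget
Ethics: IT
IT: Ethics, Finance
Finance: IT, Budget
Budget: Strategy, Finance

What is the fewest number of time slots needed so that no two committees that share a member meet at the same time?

2

Strategy and Budget conflict, so at least 2 time slots are needed.
2 time slots suffice: Strategy=2, Ethics=2, IT=1, Finance=2, Budget=1. Each listed conflict is separated.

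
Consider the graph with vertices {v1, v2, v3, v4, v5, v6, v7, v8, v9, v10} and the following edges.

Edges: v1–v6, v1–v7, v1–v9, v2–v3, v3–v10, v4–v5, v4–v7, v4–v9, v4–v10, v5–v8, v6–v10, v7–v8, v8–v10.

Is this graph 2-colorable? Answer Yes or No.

No

The cycle v6-v1-v9-v4-v10-v6 has odd length 5, so it cannot be 2-colored; at least 3 colors are needed.
So 2 colors are not enough.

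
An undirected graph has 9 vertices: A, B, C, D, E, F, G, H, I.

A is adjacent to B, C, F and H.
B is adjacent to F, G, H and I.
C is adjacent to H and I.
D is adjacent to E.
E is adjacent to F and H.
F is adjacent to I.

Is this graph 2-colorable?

No

B, F, I are mutually adjacent, so at least 3 colors are needed.
So 2 colors are not enough.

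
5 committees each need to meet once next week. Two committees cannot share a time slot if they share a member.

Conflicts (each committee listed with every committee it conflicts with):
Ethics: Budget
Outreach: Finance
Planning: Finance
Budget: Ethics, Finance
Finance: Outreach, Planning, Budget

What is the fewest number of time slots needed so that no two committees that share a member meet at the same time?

Ethics and Budget conflict, so at least 2 time slots are needed.
A valid assignment using 2 time slots: Ethics=1, Outreach=2, Planning=2, Budget=2, Finance=1. No two conflicting committees share a time slot.

2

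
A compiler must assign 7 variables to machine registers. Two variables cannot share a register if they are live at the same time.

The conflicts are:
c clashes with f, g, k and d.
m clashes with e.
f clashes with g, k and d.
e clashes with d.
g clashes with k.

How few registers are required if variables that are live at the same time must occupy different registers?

c, f, g, k pairwise conflict, so at least 4 registers are needed.
4 registers suffice: register 1 → {f, e}; register 2 → {c, m}; register 3 → {g, d}; register 4 → {k}. Each listed conflict is separated.

4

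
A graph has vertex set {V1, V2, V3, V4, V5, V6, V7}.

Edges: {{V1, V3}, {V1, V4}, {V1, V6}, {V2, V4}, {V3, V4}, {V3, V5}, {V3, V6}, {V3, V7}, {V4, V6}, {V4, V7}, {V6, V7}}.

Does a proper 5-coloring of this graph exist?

Yes

The chromatic number is 4. V1, V3, V4, V6 form a clique, so at least 4 colors are needed.
4 colors suffice: V1=4, V2=2, V3=2, V4=1, V5=1, V6=3, V7=4.
Since 5 ≥ 4, a proper 5-coloring certainly exists.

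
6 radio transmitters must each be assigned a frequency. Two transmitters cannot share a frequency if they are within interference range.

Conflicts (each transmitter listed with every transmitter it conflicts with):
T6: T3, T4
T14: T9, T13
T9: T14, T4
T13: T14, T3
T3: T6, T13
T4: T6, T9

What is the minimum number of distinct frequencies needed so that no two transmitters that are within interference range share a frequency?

T6 and T4 conflict, so at least 2 frequencies are needed.
2 frequencies suffice: frequency 1 → {T6, T9, T13}; frequency 2 → {T14, T3, T4}. Every pair that conflicts lands in different frequencies.

2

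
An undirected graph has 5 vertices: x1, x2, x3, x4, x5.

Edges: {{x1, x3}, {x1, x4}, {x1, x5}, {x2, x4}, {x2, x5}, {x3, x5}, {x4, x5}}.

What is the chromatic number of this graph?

3

x2, x4, x5 are pairwise adjacent, so at least 3 colors are needed.
One proper 3-coloring: x1=2, x2=2, x3=3, x4=3, x5=1. Every edge joins two different colors.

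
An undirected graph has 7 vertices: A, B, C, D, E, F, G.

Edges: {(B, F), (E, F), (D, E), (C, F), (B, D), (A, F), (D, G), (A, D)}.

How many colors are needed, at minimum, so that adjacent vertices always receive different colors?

2

A and D are adjacent, so at least 2 colors are needed.
2 colors suffice: A=blue, B=blue, C=blue, D=red, E=blue, F=red, G=blue. Every edge joins two different colors.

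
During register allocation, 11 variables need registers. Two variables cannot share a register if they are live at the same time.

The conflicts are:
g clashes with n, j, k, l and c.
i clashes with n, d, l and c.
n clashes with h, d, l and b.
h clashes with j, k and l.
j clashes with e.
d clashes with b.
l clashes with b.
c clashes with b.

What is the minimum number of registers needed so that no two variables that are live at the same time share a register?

3

n, l, b all conflict with each other, so at least 3 registers are needed.
A valid assignment using 3 registers: g=2, i=2, n=1, h=2, j=1, k=1, d=3, l=3, c=1, b=2, e=2. Every pair that conflicts lands in different registers.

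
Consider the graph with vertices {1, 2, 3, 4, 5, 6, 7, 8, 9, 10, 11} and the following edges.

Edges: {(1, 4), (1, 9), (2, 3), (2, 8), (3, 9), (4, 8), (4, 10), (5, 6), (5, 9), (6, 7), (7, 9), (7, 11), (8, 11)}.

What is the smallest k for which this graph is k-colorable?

2

1 and 4 are adjacent, so at least 2 colors are needed.
2 colors suffice: color red → {2, 4, 6, 9, 11}; color blue → {1, 3, 5, 7, 8, 10}. Each edge has distinct colors on its endpoints.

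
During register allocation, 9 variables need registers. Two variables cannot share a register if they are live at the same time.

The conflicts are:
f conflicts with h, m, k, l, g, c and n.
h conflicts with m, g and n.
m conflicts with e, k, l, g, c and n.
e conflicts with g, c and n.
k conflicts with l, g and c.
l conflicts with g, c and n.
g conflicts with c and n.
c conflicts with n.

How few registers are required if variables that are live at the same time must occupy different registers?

6

f, m, l, g, c, n are mutually in conflict, so at least 6 registers are needed.
6 registers suffice: f=4, h=5, m=1, e=4, k=3, l=6, g=2, c=5, n=3. Every pair that conflicts lands in different registers.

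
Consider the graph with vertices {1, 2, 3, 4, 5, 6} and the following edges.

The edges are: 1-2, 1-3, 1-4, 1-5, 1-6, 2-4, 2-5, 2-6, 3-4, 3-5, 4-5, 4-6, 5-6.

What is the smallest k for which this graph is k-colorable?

5

1, 2, 4, 5, 6 are pairwise adjacent (a clique of size 5), so at least 5 colors are needed.
5 colors suffice: 1=b, 2=d, 3=d, 4=c, 5=a, 6=e. No two adjacent vertices share a color.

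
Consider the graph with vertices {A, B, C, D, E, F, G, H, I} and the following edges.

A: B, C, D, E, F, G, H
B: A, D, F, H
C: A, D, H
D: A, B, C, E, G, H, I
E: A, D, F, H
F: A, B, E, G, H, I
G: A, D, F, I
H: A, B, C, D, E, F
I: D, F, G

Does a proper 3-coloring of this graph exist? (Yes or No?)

No

A, E, F, H are pairwise adjacent (a clique of size 4), so at least 4 colors are needed.
So 3 colors are not enough.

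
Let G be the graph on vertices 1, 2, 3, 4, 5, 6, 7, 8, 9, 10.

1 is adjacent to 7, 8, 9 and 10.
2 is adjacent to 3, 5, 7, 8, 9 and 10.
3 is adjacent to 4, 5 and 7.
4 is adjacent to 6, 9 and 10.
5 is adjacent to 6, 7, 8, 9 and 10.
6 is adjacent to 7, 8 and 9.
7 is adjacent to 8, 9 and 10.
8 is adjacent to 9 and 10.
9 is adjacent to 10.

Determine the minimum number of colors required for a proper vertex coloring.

2, 5, 7, 8, 9, 10 are pairwise adjacent (a clique of size 6), so at least 6 colors are needed.
One proper 6-coloring: 1=green, 2=orange, 3=red, 4=blue, 5=green, 6=yellow, 7=blue, 8=purple, 9=red, 10=yellow. Each edge has distinct colors on its endpoints.

6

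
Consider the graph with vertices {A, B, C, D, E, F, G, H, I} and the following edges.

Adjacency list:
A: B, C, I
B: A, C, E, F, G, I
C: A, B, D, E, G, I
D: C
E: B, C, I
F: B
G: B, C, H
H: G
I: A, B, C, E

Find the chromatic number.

A, B, C, I are mutually adjacent (a clique of size 4), so at least 4 colors are needed.
A valid assignment using 4 colors: A=yellow, B=blue, C=red, D=blue, E=yellow, F=red, G=green, H=red, I=green. Every edge joins two different colors.

4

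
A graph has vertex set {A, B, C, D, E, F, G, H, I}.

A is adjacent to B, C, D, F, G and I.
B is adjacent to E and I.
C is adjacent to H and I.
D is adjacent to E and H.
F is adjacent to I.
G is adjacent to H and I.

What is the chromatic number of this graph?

A, C, I form a triangle, so at least 3 colors are needed.
One proper 3-coloring: A=1, B=3, C=3, D=2, E=1, F=3, G=3, H=1, I=2. Every edge joins two different colors.

3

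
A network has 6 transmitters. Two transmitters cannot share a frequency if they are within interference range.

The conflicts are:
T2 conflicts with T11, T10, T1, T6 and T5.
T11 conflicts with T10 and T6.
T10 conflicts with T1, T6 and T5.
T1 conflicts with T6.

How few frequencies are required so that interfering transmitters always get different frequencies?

4

T2, T11, T10, T6 all conflict with each other, so at least 4 frequencies are needed.
4 frequencies suffice: frequency 1 → {T2}; frequency 2 → {T10}; frequency 3 → {T6, T5}; frequency 4 → {T11, T1}. No two conflicting transmitters share a frequency.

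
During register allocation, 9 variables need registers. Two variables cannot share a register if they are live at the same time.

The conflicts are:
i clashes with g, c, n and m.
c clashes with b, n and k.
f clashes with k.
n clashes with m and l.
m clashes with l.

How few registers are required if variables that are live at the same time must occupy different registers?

3

i, n, m pairwise conflict, so at least 3 registers are needed.
3 registers suffice: register 1 → {g, c, f, m}; register 2 → {b, n, k}; register 3 → {i, l}. Every pair that conflicts lands in different registers.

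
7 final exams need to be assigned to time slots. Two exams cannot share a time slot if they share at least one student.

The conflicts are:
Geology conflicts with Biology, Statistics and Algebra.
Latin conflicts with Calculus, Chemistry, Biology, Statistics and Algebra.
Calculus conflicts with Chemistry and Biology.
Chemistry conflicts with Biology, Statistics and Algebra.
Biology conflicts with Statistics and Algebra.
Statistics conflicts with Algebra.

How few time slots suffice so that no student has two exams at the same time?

5

Latin, Chemistry, Biology, Statistics, Algebra pairwise conflict, so at least 5 time slots are needed.
5 time slots suffice: time slot 1 → {Biology}; time slot 2 → {Calculus, Statistics}; time slot 3 → {Geology, Chemistry}; time slot 4 → {Latin}; time slot 5 → {Algebra}. Each listed conflict is separated.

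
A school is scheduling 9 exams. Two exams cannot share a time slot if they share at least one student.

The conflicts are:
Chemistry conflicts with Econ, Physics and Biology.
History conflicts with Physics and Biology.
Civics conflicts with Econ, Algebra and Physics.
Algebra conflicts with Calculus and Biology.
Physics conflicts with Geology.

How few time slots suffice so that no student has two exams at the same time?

The cycle Algebra-Civics-Physics-History-Biology-Algebra has odd length 5, so it cannot be 2-colored; at least 3 time slots are needed.
3 time slots suffice: time slot 1 → {Econ, Physics, Calculus, Biology}; time slot 2 → {Chemistry, History, Civics, Geology}; time slot 3 → {Algebra}. Each listed conflict is separated.

3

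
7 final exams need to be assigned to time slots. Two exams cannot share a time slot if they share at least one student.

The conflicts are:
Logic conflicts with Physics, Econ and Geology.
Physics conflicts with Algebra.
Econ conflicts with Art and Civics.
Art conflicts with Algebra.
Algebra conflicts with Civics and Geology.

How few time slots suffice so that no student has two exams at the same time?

3

The cycle Econ-Logic-Physics-Algebra-Art-Econ has odd length 5, so it cannot be 2-colored; at least 3 time slots are needed.
3 time slots suffice: time slot 1 → {Logic, Algebra}; time slot 2 → {Physics, Econ, Geology}; time slot 3 → {Art, Civics}. No two conflicting exams share a time slot.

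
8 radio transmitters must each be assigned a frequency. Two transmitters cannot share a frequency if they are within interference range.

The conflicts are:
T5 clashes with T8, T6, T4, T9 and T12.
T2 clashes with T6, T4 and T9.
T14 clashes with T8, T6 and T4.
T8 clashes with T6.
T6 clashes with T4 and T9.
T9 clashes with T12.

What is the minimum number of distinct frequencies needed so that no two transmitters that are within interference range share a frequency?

T14, T6, T4 all conflict with each other, so at least 3 frequencies are needed.
3 frequencies suffice: T5=2, T2=2, T14=2, T8=3, T6=1, T4=3, T9=3, T12=1. No two conflicting transmitters share a frequency.

3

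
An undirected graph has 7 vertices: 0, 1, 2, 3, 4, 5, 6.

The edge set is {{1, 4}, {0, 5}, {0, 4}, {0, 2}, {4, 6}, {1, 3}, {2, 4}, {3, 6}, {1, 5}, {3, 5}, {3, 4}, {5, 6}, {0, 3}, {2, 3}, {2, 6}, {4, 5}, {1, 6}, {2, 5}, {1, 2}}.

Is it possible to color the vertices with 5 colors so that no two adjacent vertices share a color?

No

1, 2, 3, 4, 5, 6 are pairwise adjacent (a clique of size 6), so at least 6 colors are needed.
So 5 colors are not enough.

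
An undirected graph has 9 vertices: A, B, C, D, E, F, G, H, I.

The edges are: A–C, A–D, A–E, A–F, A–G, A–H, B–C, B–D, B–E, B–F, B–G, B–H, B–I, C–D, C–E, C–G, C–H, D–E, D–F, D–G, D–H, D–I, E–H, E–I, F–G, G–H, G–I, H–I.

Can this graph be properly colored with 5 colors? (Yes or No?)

Yes

The chromatic number is 5. A, C, D, G, H form a clique, so at least 5 colors are needed.
5 colors suffice: color red → {D}; color blue → {A, B}; color green → {F, H}; color yellow → {E, G}; color purple → {C, I}.
That is already a proper 5-coloring.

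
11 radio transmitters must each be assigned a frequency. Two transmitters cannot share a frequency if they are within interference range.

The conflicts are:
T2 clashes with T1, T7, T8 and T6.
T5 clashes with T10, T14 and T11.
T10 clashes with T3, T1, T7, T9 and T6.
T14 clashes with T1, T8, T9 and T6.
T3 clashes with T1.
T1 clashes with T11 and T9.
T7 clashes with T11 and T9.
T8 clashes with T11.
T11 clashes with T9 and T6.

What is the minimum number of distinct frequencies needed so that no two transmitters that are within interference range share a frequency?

3

T10, T3, T1 all conflict with each other, so at least 3 frequencies are needed.
3 frequencies suffice: frequency 1 → {T5, T1, T7, T8, T6}; frequency 2 → {T2, T10, T14, T11}; frequency 3 → {T3, T9}. No two conflicting transmitters share a frequency.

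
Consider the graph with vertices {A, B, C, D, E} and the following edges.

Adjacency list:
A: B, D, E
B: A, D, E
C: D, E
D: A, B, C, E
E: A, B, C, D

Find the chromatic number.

A, B, D, E form a clique, so at least 4 colors are needed.
A valid assignment using 4 colors: A=4, B=3, C=3, D=1, E=2. Every edge joins two different colors.

4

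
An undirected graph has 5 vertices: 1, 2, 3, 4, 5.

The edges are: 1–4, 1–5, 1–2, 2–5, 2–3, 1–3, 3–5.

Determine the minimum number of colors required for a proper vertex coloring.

1, 2, 3, 5 form a clique, so at least 4 colors are needed.
4 colors suffice: color a → {1}; color b → {2, 4}; color c → {3}; color d → {5}. Each edge has distinct colors on its endpoints.

4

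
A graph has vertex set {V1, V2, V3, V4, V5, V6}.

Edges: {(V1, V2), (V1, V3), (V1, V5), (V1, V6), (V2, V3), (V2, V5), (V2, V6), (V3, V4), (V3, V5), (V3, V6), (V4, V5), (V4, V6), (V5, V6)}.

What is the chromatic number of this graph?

V1, V2, V3, V5, V6 form a clique, so at least 5 colors are needed.
5 colors suffice: color 1 → {V6}; color 2 → {V5}; color 3 → {V3}; color 4 → {V2, V4}; color 5 → {V1}. Each edge has distinct colors on its endpoints.

5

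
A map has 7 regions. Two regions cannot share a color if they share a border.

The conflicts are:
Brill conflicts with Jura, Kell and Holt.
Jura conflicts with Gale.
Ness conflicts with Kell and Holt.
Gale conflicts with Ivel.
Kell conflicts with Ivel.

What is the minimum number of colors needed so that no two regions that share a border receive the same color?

The cycle Brill-Kell-Ivel-Gale-Jura-Brill has odd length 5, so it cannot be 2-colored; at least 3 colors are needed.
3 colors suffice: color 1 → {Jura, Kell, Holt}; color 2 → {Brill, Ness, Ivel}; color 3 → {Gale}. Each listed conflict is separated.

3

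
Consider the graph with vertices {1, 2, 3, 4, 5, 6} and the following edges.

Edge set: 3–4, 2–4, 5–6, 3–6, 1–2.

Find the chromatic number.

5 and 6 are adjacent, so at least 2 colors are needed.
A valid assignment using 2 colors: 1=red, 2=blue, 3=blue, 4=red, 5=blue, 6=red. Each edge has distinct colors on its endpoints.

2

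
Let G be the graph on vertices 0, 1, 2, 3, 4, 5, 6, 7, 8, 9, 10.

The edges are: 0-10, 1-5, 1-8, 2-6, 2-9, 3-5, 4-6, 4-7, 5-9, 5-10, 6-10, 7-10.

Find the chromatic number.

The cycle 9-2-6-10-5-9 has odd length 5, so it cannot be 2-colored; at least 3 colors are needed.
3 colors suffice: color a → {1, 3, 4, 9, 10}; color b → {0, 5, 6, 7, 8}; color c → {2}. Every edge joins two different colors.

3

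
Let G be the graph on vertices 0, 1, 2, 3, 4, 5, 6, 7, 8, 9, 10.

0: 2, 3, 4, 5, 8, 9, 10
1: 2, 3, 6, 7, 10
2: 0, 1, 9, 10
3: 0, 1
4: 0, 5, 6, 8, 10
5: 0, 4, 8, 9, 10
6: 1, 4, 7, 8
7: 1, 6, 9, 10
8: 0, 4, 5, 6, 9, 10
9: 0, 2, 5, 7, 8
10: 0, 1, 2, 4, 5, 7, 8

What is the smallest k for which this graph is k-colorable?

0, 4, 5, 8, 10 are pairwise adjacent (a clique of size 5), so at least 5 colors are needed.
5 colors suffice: color red → {0, 1}; color blue → {3, 6, 9, 10}; color green → {2, 7, 8}; color yellow → {4}; color purple → {5}. Every edge joins two different colors.

5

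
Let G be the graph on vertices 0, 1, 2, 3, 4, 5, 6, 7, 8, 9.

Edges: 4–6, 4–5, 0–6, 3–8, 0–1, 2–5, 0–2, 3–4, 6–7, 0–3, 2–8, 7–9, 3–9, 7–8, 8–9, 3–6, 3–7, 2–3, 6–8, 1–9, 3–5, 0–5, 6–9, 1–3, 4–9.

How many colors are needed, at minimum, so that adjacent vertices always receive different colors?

5

3, 6, 7, 8, 9 are pairwise adjacent (a clique of size 5), so at least 5 colors are needed.
5 colors suffice: color red → {3}; color blue → {0, 9}; color green → {1, 2, 6}; color yellow → {4, 8}; color purple → {5, 7}. Every edge joins two different colors.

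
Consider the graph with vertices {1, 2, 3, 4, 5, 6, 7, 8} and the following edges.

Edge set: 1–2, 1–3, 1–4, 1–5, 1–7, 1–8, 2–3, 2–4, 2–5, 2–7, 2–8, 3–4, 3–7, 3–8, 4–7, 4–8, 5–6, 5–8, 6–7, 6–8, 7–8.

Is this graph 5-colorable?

1, 2, 3, 4, 7, 8 are pairwise adjacent (a clique of size 6), so at least 6 colors are needed.
So 5 colors are not enough.

No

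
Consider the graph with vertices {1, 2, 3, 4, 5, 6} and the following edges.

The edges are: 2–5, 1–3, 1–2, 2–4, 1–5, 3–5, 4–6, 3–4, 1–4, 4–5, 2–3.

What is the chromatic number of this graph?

5

1, 2, 3, 4, 5 are pairwise adjacent (a clique of size 5), so at least 5 colors are needed.
A valid assignment using 5 colors: 1=e, 2=b, 3=d, 4=a, 5=c, 6=b. Each edge has distinct colors on its endpoints.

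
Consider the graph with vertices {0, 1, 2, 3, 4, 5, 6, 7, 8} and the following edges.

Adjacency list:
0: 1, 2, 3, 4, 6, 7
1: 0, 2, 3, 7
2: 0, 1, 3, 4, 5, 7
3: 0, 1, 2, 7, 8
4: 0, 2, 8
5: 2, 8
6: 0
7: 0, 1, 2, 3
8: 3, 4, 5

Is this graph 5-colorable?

Yes

The chromatic number is 5. 0, 1, 2, 3, 7 are mutually adjacent (a clique of size 5), so at least 5 colors are needed.
5 colors suffice: color a → {0, 8}; color b → {2, 6}; color c → {3, 4, 5}; color d → {1}; color e → {7}.
That is already a proper 5-coloring.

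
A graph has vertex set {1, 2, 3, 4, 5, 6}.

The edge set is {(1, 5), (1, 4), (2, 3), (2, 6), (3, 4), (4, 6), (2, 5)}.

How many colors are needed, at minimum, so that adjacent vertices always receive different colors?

3

The cycle 1-5-2-3-4-1 has odd length 5, so it cannot be 2-colored; at least 3 colors are needed.
A valid assignment using 3 colors: 1=b, 2=a, 3=b, 4=a, 5=c, 6=b. Each edge has distinct colors on its endpoints.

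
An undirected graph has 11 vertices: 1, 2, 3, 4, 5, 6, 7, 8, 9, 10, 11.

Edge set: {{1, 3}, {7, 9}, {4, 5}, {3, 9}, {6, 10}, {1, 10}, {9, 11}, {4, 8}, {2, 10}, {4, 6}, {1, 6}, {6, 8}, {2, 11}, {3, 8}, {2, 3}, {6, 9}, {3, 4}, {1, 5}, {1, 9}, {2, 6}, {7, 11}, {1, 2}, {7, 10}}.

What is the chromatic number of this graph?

1, 2, 6, 10 are mutually adjacent (a clique of size 4), so at least 4 colors are needed.
One proper 4-coloring: 1=a, 2=c, 3=b, 4=a, 5=b, 6=b, 7=a, 8=c, 9=c, 10=d, 11=b. Every edge joins two different colors.

4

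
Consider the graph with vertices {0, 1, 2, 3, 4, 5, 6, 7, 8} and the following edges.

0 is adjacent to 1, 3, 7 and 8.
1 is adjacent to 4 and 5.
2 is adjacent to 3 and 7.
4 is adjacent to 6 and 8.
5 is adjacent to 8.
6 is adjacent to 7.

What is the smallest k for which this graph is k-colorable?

The cycle 7-6-4-1-0-7 has odd length 5, so it cannot be 2-colored; at least 3 colors are needed.
3 colors suffice: 0=a, 1=b, 2=a, 3=b, 4=a, 5=a, 6=c, 7=b, 8=b. No two adjacent vertices share a color.

3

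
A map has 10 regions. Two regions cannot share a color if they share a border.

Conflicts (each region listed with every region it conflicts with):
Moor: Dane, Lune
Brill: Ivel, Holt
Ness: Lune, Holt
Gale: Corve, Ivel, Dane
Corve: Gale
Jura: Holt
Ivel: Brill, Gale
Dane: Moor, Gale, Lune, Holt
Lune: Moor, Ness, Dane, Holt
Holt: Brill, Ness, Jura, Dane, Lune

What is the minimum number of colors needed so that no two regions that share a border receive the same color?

3

Dane, Lune, Holt pairwise conflict, so at least 3 colors are needed.
One proper 3-coloring: Moor=1, Brill=2, Ness=3, Gale=1, Corve=2, Jura=2, Ivel=3, Dane=3, Lune=2, Holt=1. Each listed conflict is separated.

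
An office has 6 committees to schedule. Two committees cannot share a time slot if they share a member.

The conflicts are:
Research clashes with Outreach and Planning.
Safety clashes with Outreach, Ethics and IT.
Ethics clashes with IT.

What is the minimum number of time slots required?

Safety, Ethics, IT all conflict with each other, so at least 3 time slots are needed.
3 time slots suffice: Research=1, Safety=1, Outreach=2, Ethics=3, IT=2, Planning=2. Every pair that conflicts lands in different time slots.

3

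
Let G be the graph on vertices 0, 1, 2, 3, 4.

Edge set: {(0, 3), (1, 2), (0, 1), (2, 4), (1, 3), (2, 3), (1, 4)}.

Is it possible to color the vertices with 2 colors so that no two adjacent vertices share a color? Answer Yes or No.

1, 2, 3 are mutually adjacent, so at least 3 colors are needed.
So 2 colors are not enough.

No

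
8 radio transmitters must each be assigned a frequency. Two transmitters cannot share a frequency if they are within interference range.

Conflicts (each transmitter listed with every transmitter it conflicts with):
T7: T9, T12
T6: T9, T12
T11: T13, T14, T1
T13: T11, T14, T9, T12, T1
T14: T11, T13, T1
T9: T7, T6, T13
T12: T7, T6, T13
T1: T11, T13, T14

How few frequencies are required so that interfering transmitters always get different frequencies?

4

T11, T13, T14, T1 are mutually in conflict, so at least 4 frequencies are needed.
4 frequencies suffice: frequency 1 → {T7, T6, T13}; frequency 2 → {T9, T12, T1}; frequency 3 → {T14}; frequency 4 → {T11}. Every pair that conflicts lands in different frequencies.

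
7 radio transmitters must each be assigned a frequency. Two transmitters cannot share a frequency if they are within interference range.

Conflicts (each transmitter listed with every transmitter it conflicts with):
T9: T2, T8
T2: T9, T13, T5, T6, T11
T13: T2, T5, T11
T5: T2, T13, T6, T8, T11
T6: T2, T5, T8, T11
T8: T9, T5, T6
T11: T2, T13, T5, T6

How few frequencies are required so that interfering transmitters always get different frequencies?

T2, T13, T5, T11 pairwise conflict, so at least 4 frequencies are needed.
A valid assignment using 4 frequencies: T9=1, T2=2, T13=3, T5=1, T6=3, T8=2, T11=4. No two conflicting transmitters share a frequency.

4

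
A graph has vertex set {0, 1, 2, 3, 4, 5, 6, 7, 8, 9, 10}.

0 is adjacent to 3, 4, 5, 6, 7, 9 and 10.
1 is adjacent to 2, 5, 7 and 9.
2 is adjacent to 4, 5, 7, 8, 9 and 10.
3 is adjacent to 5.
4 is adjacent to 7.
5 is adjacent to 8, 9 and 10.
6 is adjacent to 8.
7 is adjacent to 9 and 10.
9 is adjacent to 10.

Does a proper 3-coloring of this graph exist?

2, 5, 9, 10 are mutually adjacent (a clique of size 4), so at least 4 colors are needed.
So 3 colors are not enough.

No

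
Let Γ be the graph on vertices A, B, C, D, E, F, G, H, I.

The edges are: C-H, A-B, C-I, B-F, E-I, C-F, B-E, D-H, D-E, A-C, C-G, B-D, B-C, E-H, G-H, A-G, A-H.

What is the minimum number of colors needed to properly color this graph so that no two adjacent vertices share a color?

A, C, G, H form a clique, so at least 4 colors are needed.
A valid assignment using 4 colors: A=3, B=2, C=1, D=3, E=1, F=3, G=4, H=2, I=2. No two adjacent vertices share a color.

4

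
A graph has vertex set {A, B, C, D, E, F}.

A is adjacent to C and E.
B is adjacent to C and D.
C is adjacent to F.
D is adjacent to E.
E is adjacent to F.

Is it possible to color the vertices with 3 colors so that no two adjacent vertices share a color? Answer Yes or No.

Yes

The chromatic number is 3. The cycle C-A-E-D-B-C has odd length 5, so it cannot be 2-colored; at least 3 colors are needed.
A valid assignment using 3 colors: A=2, B=3, C=1, D=2, E=1, F=2.
That is already a proper 3-coloring.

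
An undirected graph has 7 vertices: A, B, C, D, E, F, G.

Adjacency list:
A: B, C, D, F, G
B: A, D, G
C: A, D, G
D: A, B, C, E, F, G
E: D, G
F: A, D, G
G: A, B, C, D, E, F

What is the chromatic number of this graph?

A, D, F, G are pairwise adjacent (a clique of size 4), so at least 4 colors are needed.
4 colors suffice: A=green, B=yellow, C=yellow, D=red, E=green, F=yellow, G=blue. Each edge has distinct colors on its endpoints.

4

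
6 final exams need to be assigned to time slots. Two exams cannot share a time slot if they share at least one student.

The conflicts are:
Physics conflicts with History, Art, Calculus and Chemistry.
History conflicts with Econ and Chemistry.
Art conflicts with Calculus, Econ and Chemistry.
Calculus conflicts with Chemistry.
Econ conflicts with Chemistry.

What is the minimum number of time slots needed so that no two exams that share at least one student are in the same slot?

4

Physics, Art, Calculus, Chemistry all conflict with each other, so at least 4 time slots are needed.
A valid assignment using 4 time slots: Physics=2, History=3, Art=3, Calculus=4, Econ=2, Chemistry=1. No two conflicting exams share a time slot.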